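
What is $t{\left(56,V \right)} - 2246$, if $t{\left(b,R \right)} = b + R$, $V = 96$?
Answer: $-2094$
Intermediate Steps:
$t{\left(b,R \right)} = R + b$
$t{\left(56,V \right)} - 2246 = \left(96 + 56\right) - 2246 = 152 - 2246 = -2094$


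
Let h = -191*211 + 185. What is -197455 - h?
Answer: -157339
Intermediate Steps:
h = -40116 (h = -40301 + 185 = -40116)
-197455 - h = -197455 - 1*(-40116) = -197455 + 40116 = -157339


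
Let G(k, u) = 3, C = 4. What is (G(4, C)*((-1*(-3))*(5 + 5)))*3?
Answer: 270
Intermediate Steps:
(G(4, C)*((-1*(-3))*(5 + 5)))*3 = (3*((-1*(-3))*(5 + 5)))*3 = (3*(3*10))*3 = (3*30)*3 = 90*3 = 270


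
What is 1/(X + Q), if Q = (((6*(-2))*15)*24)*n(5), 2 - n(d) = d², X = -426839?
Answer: -1/327479 ≈ -3.0536e-6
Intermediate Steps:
n(d) = 2 - d²
Q = 99360 (Q = (((6*(-2))*15)*24)*(2 - 1*5²) = (-12*15*24)*(2 - 1*25) = (-180*24)*(2 - 25) = -4320*(-23) = 99360)
1/(X + Q) = 1/(-426839 + 99360) = 1/(-327479) = -1/327479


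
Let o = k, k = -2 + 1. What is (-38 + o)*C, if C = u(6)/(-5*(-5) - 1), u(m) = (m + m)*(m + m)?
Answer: -234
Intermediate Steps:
k = -1
o = -1
u(m) = 4*m² (u(m) = (2*m)*(2*m) = 4*m²)
C = 6 (C = (4*6²)/(-5*(-5) - 1) = (4*36)/(25 - 1) = 144/24 = 144*(1/24) = 6)
(-38 + o)*C = (-38 - 1)*6 = -39*6 = -234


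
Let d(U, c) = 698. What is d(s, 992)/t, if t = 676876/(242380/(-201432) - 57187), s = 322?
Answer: -1005079355809/17043060804 ≈ -58.973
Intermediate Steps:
t = -34086121608/2879883541 (t = 676876/(242380*(-1/201432) - 57187) = 676876/(-60595/50358 - 57187) = 676876/(-2879883541/50358) = 676876*(-50358/2879883541) = -34086121608/2879883541 ≈ -11.836)
d(s, 992)/t = 698/(-34086121608/2879883541) = 698*(-2879883541/34086121608) = -1005079355809/17043060804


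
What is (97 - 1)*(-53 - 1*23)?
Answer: -7296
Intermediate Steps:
(97 - 1)*(-53 - 1*23) = 96*(-53 - 23) = 96*(-76) = -7296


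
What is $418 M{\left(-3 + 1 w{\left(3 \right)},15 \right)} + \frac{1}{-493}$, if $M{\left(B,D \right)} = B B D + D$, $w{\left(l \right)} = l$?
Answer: $\frac{3091109}{493} \approx 6270.0$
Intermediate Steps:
$M{\left(B,D \right)} = D + D B^{2}$ ($M{\left(B,D \right)} = B^{2} D + D = D B^{2} + D = D + D B^{2}$)
$418 M{\left(-3 + 1 w{\left(3 \right)},15 \right)} + \frac{1}{-493} = 418 \cdot 15 \left(1 + \left(-3 + 1 \cdot 3\right)^{2}\right) + \frac{1}{-493} = 418 \cdot 15 \left(1 + \left(-3 + 3\right)^{2}\right) - \frac{1}{493} = 418 \cdot 15 \left(1 + 0^{2}\right) - \frac{1}{493} = 418 \cdot 15 \left(1 + 0\right) - \frac{1}{493} = 418 \cdot 15 \cdot 1 - \frac{1}{493} = 418 \cdot 15 - \frac{1}{493} = 6270 - \frac{1}{493} = \frac{3091109}{493}$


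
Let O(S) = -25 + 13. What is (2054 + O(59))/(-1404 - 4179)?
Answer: -2042/5583 ≈ -0.36575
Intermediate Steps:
O(S) = -12
(2054 + O(59))/(-1404 - 4179) = (2054 - 12)/(-1404 - 4179) = 2042/(-5583) = 2042*(-1/5583) = -2042/5583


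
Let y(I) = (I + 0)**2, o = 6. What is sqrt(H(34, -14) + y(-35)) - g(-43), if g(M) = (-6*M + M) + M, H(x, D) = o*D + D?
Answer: -172 + 7*sqrt(23) ≈ -138.43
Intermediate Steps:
H(x, D) = 7*D (H(x, D) = 6*D + D = 7*D)
y(I) = I**2
g(M) = -4*M (g(M) = -5*M + M = -4*M)
sqrt(H(34, -14) + y(-35)) - g(-43) = sqrt(7*(-14) + (-35)**2) - (-4)*(-43) = sqrt(-98 + 1225) - 1*172 = sqrt(1127) - 172 = 7*sqrt(23) - 172 = -172 + 7*sqrt(23)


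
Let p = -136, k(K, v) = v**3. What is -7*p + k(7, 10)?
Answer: 1952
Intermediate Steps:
-7*p + k(7, 10) = -7*(-136) + 10**3 = 952 + 1000 = 1952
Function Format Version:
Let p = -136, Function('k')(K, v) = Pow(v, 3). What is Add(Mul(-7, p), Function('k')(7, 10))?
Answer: 1952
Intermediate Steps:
Add(Mul(-7, p), Function('k')(7, 10)) = Add(Mul(-7, -136), Pow(10, 3)) = Add(952, 1000) = 1952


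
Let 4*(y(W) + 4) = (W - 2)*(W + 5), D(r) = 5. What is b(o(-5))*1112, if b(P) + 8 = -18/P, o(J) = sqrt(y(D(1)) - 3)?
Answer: -8896 - 20016*sqrt(2) ≈ -37203.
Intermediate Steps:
y(W) = -4 + (-2 + W)*(5 + W)/4 (y(W) = -4 + ((W - 2)*(W + 5))/4 = -4 + ((-2 + W)*(5 + W))/4 = -4 + (-2 + W)*(5 + W)/4)
o(J) = sqrt(2)/2 (o(J) = sqrt((-13/2 + (1/4)*5**2 + (3/4)*5) - 3) = sqrt((-13/2 + (1/4)*25 + 15/4) - 3) = sqrt((-13/2 + 25/4 + 15/4) - 3) = sqrt(7/2 - 3) = sqrt(1/2) = sqrt(2)/2)
b(P) = -8 - 18/P
b(o(-5))*1112 = (-8 - 18*sqrt(2))*1112 = -8896 - 20016*sqrt(2)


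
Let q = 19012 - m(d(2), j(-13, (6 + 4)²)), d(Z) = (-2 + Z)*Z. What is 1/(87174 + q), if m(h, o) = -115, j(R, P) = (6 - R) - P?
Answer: 1/106301 ≈ 9.4072e-6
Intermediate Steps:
j(R, P) = 6 - P - R
d(Z) = Z*(-2 + Z)
q = 19127 (q = 19012 - 1*(-115) = 19012 + 115 = 19127)
1/(87174 + q) = 1/(87174 + 19127) = 1/106301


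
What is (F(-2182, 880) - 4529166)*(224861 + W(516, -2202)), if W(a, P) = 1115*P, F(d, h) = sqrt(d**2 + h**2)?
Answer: 10101711442254 - 4460738*sqrt(1383881) ≈ 1.0096e+13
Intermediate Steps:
(F(-2182, 880) - 4529166)*(224861 + W(516, -2202)) = (sqrt((-2182)**2 + 880**2) - 4529166)*(224861 + 1115*(-2202)) = (sqrt(4761124 + 774400) - 4529166)*(224861 - 2455230) = (sqrt(5535524) - 4529166)*(-2230369) = (2*sqrt(1383881) - 4529166)*(-2230369) = (-4529166 + 2*sqrt(1383881))*(-2230369) = 10101711442254 - 4460738*sqrt(1383881)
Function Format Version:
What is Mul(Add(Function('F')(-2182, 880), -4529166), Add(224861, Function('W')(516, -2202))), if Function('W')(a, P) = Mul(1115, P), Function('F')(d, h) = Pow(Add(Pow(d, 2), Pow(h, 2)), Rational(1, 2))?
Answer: Add(10101711442254, Mul(-4460738, Pow(1383881, Rational(1, 2)))) ≈ 1.0096e+13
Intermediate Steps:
Mul(Add(Function('F')(-2182, 880), -4529166), Add(224861, Function('W')(516, -2202))) = Mul(Add(Pow(Add(Pow(-2182, 2), Pow(880, 2)), Rational(1, 2)), -4529166), Add(224861, Mul(1115, -2202))) = Mul(Add(Pow(Add(4761124, 774400), Rational(1, 2)), -4529166), Add(224861, -2455230)) = Mul(Add(Pow(5535524, Rational(1, 2)), -4529166), -2230369) = Mul(Add(Mul(2, Pow(1383881, Rational(1, 2))), -4529166), -2230369) = Mul(Add(-4529166, Mul(2, Pow(1383881, Rational(1, 2)))), -2230369) = Add(10101711442254, Mul(-4460738, Pow(1383881, Rational(1, 2))))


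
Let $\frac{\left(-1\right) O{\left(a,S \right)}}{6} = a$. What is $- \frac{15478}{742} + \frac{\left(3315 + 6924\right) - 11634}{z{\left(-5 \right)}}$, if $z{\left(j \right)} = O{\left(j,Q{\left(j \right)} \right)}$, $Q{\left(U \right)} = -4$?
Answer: $- \frac{49981}{742} \approx -67.36$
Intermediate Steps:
$O{\left(a,S \right)} = - 6 a$
$z{\left(j \right)} = - 6 j$
$- \frac{15478}{742} + \frac{\left(3315 + 6924\right) - 11634}{z{\left(-5 \right)}} = - \frac{15478}{742} + \frac{\left(3315 + 6924\right) - 11634}{\left(-6\right) \left(-5\right)} = \left(-15478\right) \frac{1}{742} + \frac{10239 - 11634}{30} = - \frac{7739}{371} - \frac{93}{2} = - \frac{49981}{742}$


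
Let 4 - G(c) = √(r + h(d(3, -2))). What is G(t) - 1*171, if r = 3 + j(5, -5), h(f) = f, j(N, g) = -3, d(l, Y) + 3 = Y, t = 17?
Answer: -167 - I*√5 ≈ -167.0 - 2.2361*I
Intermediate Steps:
d(l, Y) = -3 + Y
r = 0 (r = 3 - 3 = 0)
G(c) = 4 - I*√5 (G(c) = 4 - √(0 + (-3 - 2)) = 4 - √(0 - 5) = 4 - √(-5) = 4 - I*√5)
G(t) - 1*171 = (4 - I*√5) - 1*171 = (4 - I*√5) - 171 = -167 - I*√5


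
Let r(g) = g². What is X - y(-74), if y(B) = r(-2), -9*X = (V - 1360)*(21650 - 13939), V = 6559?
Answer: -13363175/3 ≈ -4.4544e+6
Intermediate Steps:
X = -13363163/3 (X = -(6559 - 1360)*(21650 - 13939)/9 = -1733*7711/3 = -⅑*40089489 = -13363163/3 ≈ -4.4544e+6)
y(B) = 4 (y(B) = (-2)² = 4)
X - y(-74) = -13363163/3 - 1*4 = -13363163/3 - 4 = -13363175/3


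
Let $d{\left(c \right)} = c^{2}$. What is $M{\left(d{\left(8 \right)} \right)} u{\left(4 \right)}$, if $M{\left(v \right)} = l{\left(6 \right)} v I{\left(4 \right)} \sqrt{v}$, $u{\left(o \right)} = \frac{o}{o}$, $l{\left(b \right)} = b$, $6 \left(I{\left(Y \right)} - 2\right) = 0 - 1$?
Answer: $5632$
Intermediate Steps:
$I{\left(Y \right)} = \frac{11}{6}$ ($I{\left(Y \right)} = 2 + \frac{0 - 1}{6} = 2 + \frac{1}{6} \left(-1\right) = 2 - \frac{1}{6} = \frac{11}{6}$)
$u{\left(o \right)} = 1$
$M{\left(v \right)} = 11 v^{\frac{3}{2}}$ ($M{\left(v \right)} = 6 v \frac{11}{6} \sqrt{v} = 11 v \sqrt{v} = 11 v^{\frac{3}{2}}$)
$M{\left(d{\left(8 \right)} \right)} u{\left(4 \right)} = 11 \left(8^{2}\right)^{\frac{3}{2}} \cdot 1 = 11 \cdot 64^{\frac{3}{2}} \cdot 1 = 11 \cdot 512 \cdot 1 = 5632 \cdot 1 = 5632$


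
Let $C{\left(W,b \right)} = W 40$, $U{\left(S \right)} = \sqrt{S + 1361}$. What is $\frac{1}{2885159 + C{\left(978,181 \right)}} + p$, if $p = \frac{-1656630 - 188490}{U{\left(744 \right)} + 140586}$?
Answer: $- \frac{758552222184507989}{57796682128424189} + \frac{1845120 \sqrt{2105}}{19764421291} \approx -13.12$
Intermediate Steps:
$U{\left(S \right)} = \sqrt{1361 + S}$
$p = - \frac{1845120}{140586 + \sqrt{2105}}$ ($p = \frac{-1656630 - 188490}{\sqrt{1361 + 744} + 140586} = - \frac{1845120}{\sqrt{2105} + 140586} = - \frac{1845120}{140586 + \sqrt{2105}} \approx -13.12$)
$C{\left(W,b \right)} = 40 W$
$\frac{1}{2885159 + C{\left(978,181 \right)}} + p = \frac{1}{2885159 + 40 \cdot 978} - \left(\frac{259398040320}{19764421291} - \frac{1845120 \sqrt{2105}}{19764421291}\right) = \frac{1}{2885159 + 39120} - \left(\frac{259398040320}{19764421291} - \frac{1845120 \sqrt{2105}}{19764421291}\right) = \frac{1}{2924279} - \left(\frac{259398040320}{19764421291} - \frac{1845120 \sqrt{2105}}{19764421291}\right) = - \frac{758552222184507989}{57796682128424189} + \frac{1845120 \sqrt{2105}}{19764421291}$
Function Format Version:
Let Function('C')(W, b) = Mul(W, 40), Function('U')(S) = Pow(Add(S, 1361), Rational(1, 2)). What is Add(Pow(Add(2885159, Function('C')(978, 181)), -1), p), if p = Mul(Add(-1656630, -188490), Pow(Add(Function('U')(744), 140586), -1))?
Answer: Add(Rational(-758552222184507989, 57796682128424189), Mul(Rational(1845120, 19764421291), Pow(2105, Rational(1, 2)))) ≈ -13.120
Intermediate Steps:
Function('U')(S) = Pow(Add(1361, S), Rational(1, 2))
p = Mul(-1845120, Pow(Add(140586, Pow(2105, Rational(1, 2))), -1)) (p = Mul(Add(-1656630, -188490), Pow(Add(Pow(Add(1361, 744), Rational(1, 2)), 140586), -1)) = Mul(-1845120, Pow(Add(Pow(2105, Rational(1, 2)), 140586), -1)) = Mul(-1845120, Pow(Add(140586, Pow(2105, Rational(1, 2))), -1)) ≈ -13.120)
Function('C')(W, b) = Mul(40, W)
Add(Pow(Add(2885159, Function('C')(978, 181)), -1), p) = Add(Pow(Add(2885159, Mul(40, 978)), -1), Add(Rational(-259398040320, 19764421291), Mul(Rational(1845120, 19764421291), Pow(2105, Rational(1, 2))))) = Add(Pow(Add(2885159, 39120), -1), Add(Rational(-259398040320, 19764421291), Mul(Rational(1845120, 19764421291), Pow(2105, Rational(1, 2))))) = Add(Pow(2924279, -1), Add(Rational(-259398040320, 19764421291), Mul(Rational(1845120, 19764421291), Pow(2105, Rational(1, 2))))) = Add(Rational(1, 2924279), Add(Rational(-259398040320, 19764421291), Mul(Rational(1845120, 19764421291), Pow(2105, Rational(1, 2))))) = Add(Rational(-758552222184507989, 57796682128424189), Mul(Rational(1845120, 19764421291), Pow(2105, Rational(1, 2))))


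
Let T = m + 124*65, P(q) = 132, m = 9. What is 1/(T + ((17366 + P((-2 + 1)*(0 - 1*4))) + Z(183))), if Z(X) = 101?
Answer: 1/25668 ≈ 3.8959e-5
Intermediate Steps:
T = 8069 (T = 9 + 124*65 = 9 + 8060 = 8069)
1/(T + ((17366 + P((-2 + 1)*(0 - 1*4))) + Z(183))) = 1/(8069 + ((17366 + 132) + 101)) = 1/(8069 + (17498 + 101)) = 1/(8069 + 17599) = 1/25668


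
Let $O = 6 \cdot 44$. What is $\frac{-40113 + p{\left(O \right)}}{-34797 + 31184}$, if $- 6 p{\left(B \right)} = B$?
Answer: $\frac{40157}{3613} \approx 11.115$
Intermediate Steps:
$O = 264$
$p{\left(B \right)} = - \frac{B}{6}$
$\frac{-40113 + p{\left(O \right)}}{-34797 + 31184} = \frac{-40113 - 44}{-34797 + 31184} = \frac{-40113 - 44}{-3613} = \left(-40157\right) \left(- \frac{1}{3613}\right) = \frac{40157}{3613}$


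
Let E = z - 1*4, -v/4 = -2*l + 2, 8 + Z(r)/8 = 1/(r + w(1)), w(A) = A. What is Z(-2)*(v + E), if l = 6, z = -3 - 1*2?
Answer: -2232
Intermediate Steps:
z = -5 (z = -3 - 2 = -5)
Z(r) = -64 + 8/(1 + r) (Z(r) = -64 + 8/(r + 1) = -64 + 8/(1 + r))
v = 40 (v = -4*(-2*6 + 2) = -4*(-12 + 2) = -4*(-10) = 40)
E = -9 (E = -5 - 1*4 = -5 - 4 = -9)
Z(-2)*(v + E) = (8*(-7 - 8*(-2))/(1 - 2))*(40 - 9) = (8*(-7 + 16)/(-1))*31 = (8*(-1)*9)*31 = -72*31 = -2232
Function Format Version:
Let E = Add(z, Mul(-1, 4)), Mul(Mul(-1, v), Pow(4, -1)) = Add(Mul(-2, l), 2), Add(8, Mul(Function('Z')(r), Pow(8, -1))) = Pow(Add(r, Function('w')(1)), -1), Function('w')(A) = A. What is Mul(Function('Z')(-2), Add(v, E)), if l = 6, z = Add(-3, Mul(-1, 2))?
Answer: -2232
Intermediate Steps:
z = -5 (z = Add(-3, -2) = -5)
Function('Z')(r) = Add(-64, Mul(8, Pow(Add(1, r), -1))) (Function('Z')(r) = Add(-64, Mul(8, Pow(Add(r, 1), -1))) = Add(-64, Mul(8, Pow(Add(1, r), -1))))
v = 40 (v = Mul(-4, Add(Mul(-2, 6), 2)) = Mul(-4, Add(-12, 2)) = Mul(-4, -10) = 40)
E = -9 (E = Add(-5, Mul(-1, 4)) = Add(-5, -4) = -9)
Mul(Function('Z')(-2), Add(v, E)) = Mul(Mul(8, Pow(Add(1, -2), -1), Add(-7, Mul(-8, -2))), Add(40, -9)) = Mul(Mul(8, Pow(-1, -1), Add(-7, 16)), 31) = Mul(Mul(8, -1, 9), 31) = Mul(-72, 31) = -2232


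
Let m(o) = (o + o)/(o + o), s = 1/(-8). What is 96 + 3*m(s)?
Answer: 99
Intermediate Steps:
s = -⅛ ≈ -0.12500
m(o) = 1 (m(o) = (2*o)/((2*o)) = (2*o)*(1/(2*o)) = 1)
96 + 3*m(s) = 96 + 3*1 = 96 + 3 = 99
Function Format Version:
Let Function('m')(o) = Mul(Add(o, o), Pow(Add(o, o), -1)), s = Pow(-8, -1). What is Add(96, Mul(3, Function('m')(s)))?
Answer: 99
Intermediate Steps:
s = Rational(-1, 8) ≈ -0.12500
Function('m')(o) = 1 (Function('m')(o) = Mul(Mul(2, o), Pow(Mul(2, o), -1)) = Mul(Mul(2, o), Mul(Rational(1, 2), Pow(o, -1))) = 1)
Add(96, Mul(3, Function('m')(s))) = Add(96, Mul(3, 1)) = Add(96, 3) = 99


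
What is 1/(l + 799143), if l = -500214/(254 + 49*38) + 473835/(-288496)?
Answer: 152614384/121924388579661 ≈ 1.2517e-6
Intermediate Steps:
l = -36328093251/152614384 (l = -500214/(254 + 1862) + 473835*(-1/288496) = -500214/2116 - 473835/288496 = -500214*1/2116 - 473835/288496 = -250107/1058 - 473835/288496 = -36328093251/152614384 ≈ -238.04)
1/(l + 799143) = 1/(-36328093251/152614384 + 799143) = 1/(121924388579661/152614384) = 152614384/121924388579661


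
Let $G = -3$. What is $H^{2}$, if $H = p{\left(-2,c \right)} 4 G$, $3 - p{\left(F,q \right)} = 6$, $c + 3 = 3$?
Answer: $1296$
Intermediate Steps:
$c = 0$ ($c = -3 + 3 = 0$)
$p{\left(F,q \right)} = -3$ ($p{\left(F,q \right)} = 3 - 6 = -3$)
$H = 36$ ($H = - 3 \cdot 4 \left(-3\right) = \left(-3\right) \left(-12\right) = 36$)
$H^{2} = 36^{2} = 1296$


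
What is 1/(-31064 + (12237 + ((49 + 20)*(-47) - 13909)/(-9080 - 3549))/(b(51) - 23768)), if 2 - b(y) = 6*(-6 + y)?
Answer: -303550644/9429651763441 ≈ -3.2191e-5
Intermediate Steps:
b(y) = 38 - 6*y (b(y) = 2 - 6*(-6 + y) = 2 - (-36 + 6*y) = 2 + (36 - 6*y) = 38 - 6*y)
1/(-31064 + (12237 + ((49 + 20)*(-47) - 13909)/(-9080 - 3549))/(b(51) - 23768)) = 1/(-31064 + (12237 + ((49 + 20)*(-47) - 13909)/(-9080 - 3549))/((38 - 6*51) - 23768)) = 1/(-31064 + (12237 + (69*(-47) - 13909)/(-12629))/((38 - 306) - 23768)) = 1/(-31064 + (12237 + (-3243 - 13909)*(-1/12629))/(-268 - 23768)) = 1/(-31064 + (12237 - 17152*(-1/12629))/(-24036)) = 1/(-31064 + (12237 + 17152/12629)*(-1/24036)) = 1/(-31064 + (154558225/12629)*(-1/24036)) = 1/(-31064 - 154558225/303550644) = 1/(-9429651763441/303550644) = -303550644/9429651763441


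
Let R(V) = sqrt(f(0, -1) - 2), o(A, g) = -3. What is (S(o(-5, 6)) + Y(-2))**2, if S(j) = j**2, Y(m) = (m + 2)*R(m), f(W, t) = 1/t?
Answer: 81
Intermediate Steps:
R(V) = I*sqrt(3) (R(V) = sqrt(1/(-1) - 2) = sqrt(-1 - 2) = sqrt(-3) = I*sqrt(3))
Y(m) = I*sqrt(3)*(2 + m) (Y(m) = (m + 2)*(I*sqrt(3)) = (2 + m)*(I*sqrt(3)) = I*sqrt(3)*(2 + m))
(S(o(-5, 6)) + Y(-2))**2 = ((-3)**2 + I*sqrt(3)*(2 - 2))**2 = (9 + I*sqrt(3)*0)**2 = (9 + 0)**2 = 9**2 = 81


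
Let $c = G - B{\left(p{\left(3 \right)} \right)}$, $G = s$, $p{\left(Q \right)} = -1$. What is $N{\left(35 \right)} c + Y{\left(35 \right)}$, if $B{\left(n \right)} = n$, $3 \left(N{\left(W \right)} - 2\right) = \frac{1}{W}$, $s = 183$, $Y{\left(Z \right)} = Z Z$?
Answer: $\frac{167449}{105} \approx 1594.8$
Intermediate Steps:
$Y{\left(Z \right)} = Z^{2}$
$N{\left(W \right)} = 2 + \frac{1}{3 W}$
$G = 183$
$c = 184$ ($c = 183 - -1 = 183 + 1 = 184$)
$N{\left(35 \right)} c + Y{\left(35 \right)} = \left(2 + \frac{1}{3 \cdot 35}\right) 184 + 35^{2} = \left(2 + \frac{1}{3} \cdot \frac{1}{35}\right) 184 + 1225 = \left(2 + \frac{1}{105}\right) 184 + 1225 = \frac{211}{105} \cdot 184 + 1225 = \frac{38824}{105} + 1225 = \frac{167449}{105}$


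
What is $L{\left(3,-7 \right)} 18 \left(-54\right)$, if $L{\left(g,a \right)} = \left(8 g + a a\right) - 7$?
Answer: $-64152$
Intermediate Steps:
$L{\left(g,a \right)} = -7 + a^{2} + 8 g$ ($L{\left(g,a \right)} = \left(8 g + a^{2}\right) - 7 = \left(a^{2} + 8 g\right) - 7 = -7 + a^{2} + 8 g$)
$L{\left(3,-7 \right)} 18 \left(-54\right) = \left(-7 + \left(-7\right)^{2} + 8 \cdot 3\right) 18 \left(-54\right) = \left(-7 + 49 + 24\right) 18 \left(-54\right) = 66 \cdot 18 \left(-54\right) = 1188 \left(-54\right) = -64152$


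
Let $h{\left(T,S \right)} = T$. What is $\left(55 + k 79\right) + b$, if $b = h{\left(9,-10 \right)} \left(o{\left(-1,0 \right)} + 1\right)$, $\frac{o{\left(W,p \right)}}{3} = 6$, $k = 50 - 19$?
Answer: $2675$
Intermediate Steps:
$k = 31$
$o{\left(W,p \right)} = 18$ ($o{\left(W,p \right)} = 3 \cdot 6 = 18$)
$b = 171$ ($b = 9 \left(18 + 1\right) = 9 \cdot 19 = 171$)
$\left(55 + k 79\right) + b = \left(55 + 31 \cdot 79\right) + 171 = \left(55 + 2449\right) + 171 = 2504 + 171 = 2675$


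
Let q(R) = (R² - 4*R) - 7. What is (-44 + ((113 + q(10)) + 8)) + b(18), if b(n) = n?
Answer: 148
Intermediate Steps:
q(R) = -7 + R² - 4*R
(-44 + ((113 + q(10)) + 8)) + b(18) = (-44 + ((113 + (-7 + 10² - 4*10)) + 8)) + 18 = (-44 + ((113 + (-7 + 100 - 40)) + 8)) + 18 = (-44 + ((113 + 53) + 8)) + 18 = (-44 + (166 + 8)) + 18 = (-44 + 174) + 18 = 130 + 18 = 148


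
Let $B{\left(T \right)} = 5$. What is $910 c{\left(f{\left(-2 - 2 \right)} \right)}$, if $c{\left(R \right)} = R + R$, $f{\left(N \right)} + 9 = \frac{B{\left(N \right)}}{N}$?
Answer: $-18655$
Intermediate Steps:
$f{\left(N \right)} = -9 + \frac{5}{N}$
$c{\left(R \right)} = 2 R$
$910 c{\left(f{\left(-2 - 2 \right)} \right)} = 910 \cdot 2 \left(-9 + \frac{5}{-2 - 2}\right) = 910 \cdot 2 \left(-9 + \frac{5}{-4}\right) = 910 \cdot 2 \left(-9 + 5 \left(- \frac{1}{4}\right)\right) = 910 \cdot 2 \left(-9 - \frac{5}{4}\right) = 910 \cdot 2 \left(- \frac{41}{4}\right) = 910 \left(- \frac{41}{2}\right) = -18655$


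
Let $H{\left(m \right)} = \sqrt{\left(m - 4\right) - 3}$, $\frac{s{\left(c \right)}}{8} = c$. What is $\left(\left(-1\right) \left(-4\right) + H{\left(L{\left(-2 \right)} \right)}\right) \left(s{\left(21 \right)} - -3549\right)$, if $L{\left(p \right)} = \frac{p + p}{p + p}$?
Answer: $14868 + 3717 i \sqrt{6} \approx 14868.0 + 9104.8 i$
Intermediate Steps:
$s{\left(c \right)} = 8 c$
$L{\left(p \right)} = 1$ ($L{\left(p \right)} = \frac{2 p}{2 p} = 2 p \frac{1}{2 p} = 1$)
$H{\left(m \right)} = \sqrt{-7 + m}$ ($H{\left(m \right)} = \sqrt{\left(m - 4\right) - 3} = \sqrt{\left(-4 + m\right) - 3} = \sqrt{-7 + m}$)
$\left(\left(-1\right) \left(-4\right) + H{\left(L{\left(-2 \right)} \right)}\right) \left(s{\left(21 \right)} - -3549\right) = \left(\left(-1\right) \left(-4\right) + \sqrt{-7 + 1}\right) \left(8 \cdot 21 - -3549\right) = \left(4 + \sqrt{-6}\right) \left(168 + 3549\right) = \left(4 + i \sqrt{6}\right) 3717 = 14868 + 3717 i \sqrt{6}$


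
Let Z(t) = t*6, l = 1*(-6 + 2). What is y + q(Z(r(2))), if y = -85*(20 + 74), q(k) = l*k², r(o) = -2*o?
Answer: -10294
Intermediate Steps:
l = -4 (l = 1*(-4) = -4)
Z(t) = 6*t
q(k) = -4*k²
y = -7990 (y = -85*94 = -7990)
y + q(Z(r(2))) = -7990 - 4*(6*(-2*2))² = -7990 - 4*(6*(-4))² = -7990 - 4*(-24)² = -7990 - 4*576 = -7990 - 2304 = -10294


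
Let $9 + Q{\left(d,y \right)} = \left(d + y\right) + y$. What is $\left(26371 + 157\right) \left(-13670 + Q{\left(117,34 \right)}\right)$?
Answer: $-357968832$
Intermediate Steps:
$Q{\left(d,y \right)} = -9 + d + 2 y$ ($Q{\left(d,y \right)} = -9 + \left(\left(d + y\right) + y\right) = -9 + \left(d + 2 y\right) = -9 + d + 2 y$)
$\left(26371 + 157\right) \left(-13670 + Q{\left(117,34 \right)}\right) = \left(26371 + 157\right) \left(-13670 + \left(-9 + 117 + 2 \cdot 34\right)\right) = 26528 \left(-13670 + \left(-9 + 117 + 68\right)\right) = 26528 \left(-13670 + 176\right) = 26528 \left(-13494\right) = -357968832$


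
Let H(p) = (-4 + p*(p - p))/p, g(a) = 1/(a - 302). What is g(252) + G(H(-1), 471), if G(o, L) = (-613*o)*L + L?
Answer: -57721051/50 ≈ -1.1544e+6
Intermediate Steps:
g(a) = 1/(-302 + a)
H(p) = -4/p (H(p) = (-4 + p*0)/p = (-4 + 0)/p = -4/p)
G(o, L) = L - 613*L*o (G(o, L) = -613*L*o + L = L - 613*L*o)
g(252) + G(H(-1), 471) = 1/(-302 + 252) + 471*(1 - (-2452)/(-1)) = 1/(-50) + 471*(1 - (-2452)*(-1)) = -1/50 + 471*(1 - 613*4) = -1/50 + 471*(1 - 2452) = -1/50 + 471*(-2451) = -1/50 - 1154421 = -57721051/50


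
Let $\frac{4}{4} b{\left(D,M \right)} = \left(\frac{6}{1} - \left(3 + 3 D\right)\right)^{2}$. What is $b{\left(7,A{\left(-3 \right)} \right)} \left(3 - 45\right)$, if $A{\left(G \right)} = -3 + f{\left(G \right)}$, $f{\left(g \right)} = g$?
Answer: $-13608$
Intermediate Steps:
$A{\left(G \right)} = -3 + G$
$b{\left(D,M \right)} = \left(3 - 3 D\right)^{2}$ ($b{\left(D,M \right)} = \left(\frac{6}{1} - \left(3 + 3 D\right)\right)^{2} = \left(6 \cdot 1 - \left(3 + 3 D\right)\right)^{2} = \left(6 - \left(3 + 3 D\right)\right)^{2} = \left(3 - 3 D\right)^{2}$)
$b{\left(7,A{\left(-3 \right)} \right)} \left(3 - 45\right) = 9 \left(-1 + 7\right)^{2} \left(3 - 45\right) = 9 \cdot 6^{2} \left(-42\right) = 9 \cdot 36 \left(-42\right) = 324 \left(-42\right) = -13608$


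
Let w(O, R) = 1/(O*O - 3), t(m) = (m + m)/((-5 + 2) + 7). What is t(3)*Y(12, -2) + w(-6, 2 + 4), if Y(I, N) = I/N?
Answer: -296/33 ≈ -8.9697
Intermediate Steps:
t(m) = m/2 (t(m) = (2*m)/(-3 + 7) = (2*m)/4 = (2*m)*(¼) = m/2)
w(O, R) = 1/(-3 + O²) (w(O, R) = 1/(O² - 3) = 1/(-3 + O²))
t(3)*Y(12, -2) + w(-6, 2 + 4) = ((½)*3)*(12/(-2)) + 1/(-3 + (-6)²) = 3*(12*(-½))/2 + 1/(-3 + 36) = (3/2)*(-6) + 1/33 = -9 + 1/33 = -296/33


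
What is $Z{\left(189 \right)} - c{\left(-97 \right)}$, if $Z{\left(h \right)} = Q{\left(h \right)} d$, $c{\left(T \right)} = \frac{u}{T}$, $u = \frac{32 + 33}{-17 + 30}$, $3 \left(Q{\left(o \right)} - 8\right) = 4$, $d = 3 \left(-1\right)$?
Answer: $- \frac{2711}{97} \approx -27.948$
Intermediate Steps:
$d = -3$
$Q{\left(o \right)} = \frac{28}{3}$ ($Q{\left(o \right)} = 8 + \frac{1}{3} \cdot 4 = 8 + \frac{4}{3} = \frac{28}{3}$)
$u = 5$ ($u = \frac{65}{13} = 65 \cdot \frac{1}{13} = 5$)
$c{\left(T \right)} = \frac{5}{T}$
$Z{\left(h \right)} = -28$ ($Z{\left(h \right)} = \frac{28}{3} \left(-3\right) = -28$)
$Z{\left(189 \right)} - c{\left(-97 \right)} = -28 - \frac{5}{-97} = -28 - 5 \left(- \frac{1}{97}\right) = -28 - - \frac{5}{97} = -28 + \frac{5}{97} = - \frac{2711}{97}$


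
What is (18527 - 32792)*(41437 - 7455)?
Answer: -484753230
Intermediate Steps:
(18527 - 32792)*(41437 - 7455) = -14265*33982 = -484753230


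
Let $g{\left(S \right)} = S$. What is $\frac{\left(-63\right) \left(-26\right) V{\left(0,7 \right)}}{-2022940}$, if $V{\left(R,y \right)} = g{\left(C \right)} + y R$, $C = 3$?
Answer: $- \frac{2457}{1011470} \approx -0.0024291$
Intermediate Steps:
$V{\left(R,y \right)} = 3 + R y$ ($V{\left(R,y \right)} = 3 + y R = 3 + R y$)
$\frac{\left(-63\right) \left(-26\right) V{\left(0,7 \right)}}{-2022940} = \frac{\left(-63\right) \left(-26\right) \left(3 + 0 \cdot 7\right)}{-2022940} = 1638 \left(3 + 0\right) \left(- \frac{1}{2022940}\right) = 1638 \cdot 3 \left(- \frac{1}{2022940}\right) = 4914 \left(- \frac{1}{2022940}\right) = - \frac{2457}{1011470}$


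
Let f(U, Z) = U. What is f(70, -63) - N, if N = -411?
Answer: 481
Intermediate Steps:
f(70, -63) - N = 70 - (-411) = 70 - 1*(-411) = 70 + 411 = 481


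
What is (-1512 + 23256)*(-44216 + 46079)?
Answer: 40509072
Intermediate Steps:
(-1512 + 23256)*(-44216 + 46079) = 21744*1863 = 40509072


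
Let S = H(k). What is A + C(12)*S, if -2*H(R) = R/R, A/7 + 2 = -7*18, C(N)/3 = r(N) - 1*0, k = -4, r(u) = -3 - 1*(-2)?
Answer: -1789/2 ≈ -894.50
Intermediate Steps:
r(u) = -1 (r(u) = -3 + 2 = -1)
C(N) = -3 (C(N) = 3*(-1 - 1*0) = 3*(-1 + 0) = 3*(-1) = -3)
A = -896 (A = -14 + 7*(-7*18) = -14 + 7*(-126) = -14 - 882 = -896)
H(R) = -½ (H(R) = -R/(2*R) = -½*1 = -½)
S = -½ ≈ -0.50000
A + C(12)*S = -896 - 3*(-½) = -896 + 3/2 = -1789/2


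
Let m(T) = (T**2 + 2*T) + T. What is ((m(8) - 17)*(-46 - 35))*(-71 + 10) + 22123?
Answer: 372934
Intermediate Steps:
m(T) = T**2 + 3*T
((m(8) - 17)*(-46 - 35))*(-71 + 10) + 22123 = ((8*(3 + 8) - 17)*(-46 - 35))*(-71 + 10) + 22123 = ((8*11 - 17)*(-81))*(-61) + 22123 = ((88 - 17)*(-81))*(-61) + 22123 = (71*(-81))*(-61) + 22123 = -5751*(-61) + 22123 = 350811 + 22123 = 372934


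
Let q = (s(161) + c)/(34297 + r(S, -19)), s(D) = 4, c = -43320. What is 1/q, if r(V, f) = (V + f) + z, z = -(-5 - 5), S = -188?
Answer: -8525/10829 ≈ -0.78724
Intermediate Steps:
z = 10 (z = -1*(-10) = 10)
r(V, f) = 10 + V + f (r(V, f) = (V + f) + 10 = 10 + V + f)
q = -10829/8525 (q = (4 - 43320)/(34297 + (10 - 188 - 19)) = -43316/(34297 - 197) = -43316/34100 = -43316*1/34100 = -10829/8525 ≈ -1.2703)
1/q = 1/(-10829/8525) = -8525/10829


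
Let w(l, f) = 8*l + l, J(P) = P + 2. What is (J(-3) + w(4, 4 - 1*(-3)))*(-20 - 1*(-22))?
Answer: 70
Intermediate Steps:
J(P) = 2 + P
w(l, f) = 9*l
(J(-3) + w(4, 4 - 1*(-3)))*(-20 - 1*(-22)) = ((2 - 3) + 9*4)*(-20 - 1*(-22)) = (-1 + 36)*(-20 + 22) = 35*2 = 70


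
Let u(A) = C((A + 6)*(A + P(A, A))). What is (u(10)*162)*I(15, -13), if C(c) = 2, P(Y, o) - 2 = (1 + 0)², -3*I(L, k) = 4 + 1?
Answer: -540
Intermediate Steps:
I(L, k) = -5/3 (I(L, k) = -(4 + 1)/3 = -⅓*5 = -5/3)
P(Y, o) = 3 (P(Y, o) = 2 + (1 + 0)² = 2 + 1² = 2 + 1 = 3)
u(A) = 2
(u(10)*162)*I(15, -13) = (2*162)*(-5/3) = 324*(-5/3) = -540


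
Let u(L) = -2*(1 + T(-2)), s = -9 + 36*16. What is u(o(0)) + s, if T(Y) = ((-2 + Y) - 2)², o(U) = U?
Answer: 493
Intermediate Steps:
T(Y) = (-4 + Y)²
s = 567 (s = -9 + 576 = 567)
u(L) = -74 (u(L) = -2*(1 + (-4 - 2)²) = -2*(1 + (-6)²) = -2*(1 + 36) = -2*37 = -74)
u(o(0)) + s = -74 + 567 = 493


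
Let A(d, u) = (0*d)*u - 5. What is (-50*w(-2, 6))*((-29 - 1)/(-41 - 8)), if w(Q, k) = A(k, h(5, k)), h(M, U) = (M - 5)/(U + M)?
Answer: 7500/49 ≈ 153.06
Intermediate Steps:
h(M, U) = (-5 + M)/(M + U)
A(d, u) = -5 (A(d, u) = 0*u - 5 = 0 - 5 = -5)
w(Q, k) = -5
(-50*w(-2, 6))*((-29 - 1)/(-41 - 8)) = (-50*(-5))*((-29 - 1)/(-41 - 8)) = 250*(-30/(-49)) = 250*(-30*(-1/49)) = 250*(30/49) = 7500/49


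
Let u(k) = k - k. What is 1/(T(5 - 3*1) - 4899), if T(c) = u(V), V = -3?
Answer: -1/4899 ≈ -0.00020412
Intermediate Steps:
u(k) = 0
T(c) = 0
1/(T(5 - 3*1) - 4899) = 1/(0 - 4899) = 1/(-4899) = -1/4899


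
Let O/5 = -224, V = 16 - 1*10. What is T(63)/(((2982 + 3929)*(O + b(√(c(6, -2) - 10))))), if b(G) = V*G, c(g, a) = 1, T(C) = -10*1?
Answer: 2800/2167849391 + 45*I/2167849391 ≈ 1.2916e-6 + 2.0758e-8*I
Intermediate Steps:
V = 6 (V = 16 - 10 = 6)
T(C) = -10
O = -1120 (O = 5*(-224) = -1120)
b(G) = 6*G
T(63)/(((2982 + 3929)*(O + b(√(c(6, -2) - 10))))) = -10*1/((-1120 + 6*√(1 - 10))*(2982 + 3929)) = -10*1/(6911*(-1120 + 6*√(-9))) = -10*1/(6911*(-1120 + 6*(3*I))) = -(-2800/2167849391 - 45*I/2167849391) = -10*(-7740320 - 124398*I)/59928028564804 = -5*(-7740320 - 124398*I)/29964014282402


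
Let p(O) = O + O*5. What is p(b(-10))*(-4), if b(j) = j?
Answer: 240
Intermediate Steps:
p(O) = 6*O (p(O) = O + 5*O = 6*O)
p(b(-10))*(-4) = (6*(-10))*(-4) = -60*(-4) = 240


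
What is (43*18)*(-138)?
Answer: -106812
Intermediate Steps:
(43*18)*(-138) = 774*(-138) = -106812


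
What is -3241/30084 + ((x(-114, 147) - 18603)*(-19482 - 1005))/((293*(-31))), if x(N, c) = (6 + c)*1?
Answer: -11371334690603/273252972 ≈ -41615.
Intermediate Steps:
x(N, c) = 6 + c
-3241/30084 + ((x(-114, 147) - 18603)*(-19482 - 1005))/((293*(-31))) = -3241/30084 + (((6 + 147) - 18603)*(-19482 - 1005))/((293*(-31))) = -3241*1/30084 + ((153 - 18603)*(-20487))/(-9083) = -3241/30084 - 18450*(-20487)*(-1/9083) = -3241/30084 + 377985150*(-1/9083) = -3241/30084 - 377985150/9083 = -11371334690603/273252972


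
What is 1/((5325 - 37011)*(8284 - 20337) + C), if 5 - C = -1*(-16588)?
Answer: 1/381894775 ≈ 2.6185e-9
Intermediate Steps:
C = -16583 (C = 5 - (-1)*(-16588) = 5 - 1*16588 = 5 - 16588 = -16583)
1/((5325 - 37011)*(8284 - 20337) + C) = 1/((5325 - 37011)*(8284 - 20337) - 16583) = 1/(-31686*(-12053) - 16583) = 1/(381911358 - 16583) = 1/381894775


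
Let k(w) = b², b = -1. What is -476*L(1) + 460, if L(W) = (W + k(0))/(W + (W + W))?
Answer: 428/3 ≈ 142.67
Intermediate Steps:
k(w) = 1 (k(w) = (-1)² = 1)
L(W) = (1 + W)/(3*W) (L(W) = (W + 1)/(W + (W + W)) = (1 + W)/(W + 2*W) = (1 + W)/((3*W)) = (1 + W)*(1/(3*W)) = (1 + W)/(3*W))
-476*L(1) + 460 = -476*(1 + 1)/(3*1) + 460 = -476*2/3 + 460 = -476*⅔ + 460 = -952/3 + 460 = 428/3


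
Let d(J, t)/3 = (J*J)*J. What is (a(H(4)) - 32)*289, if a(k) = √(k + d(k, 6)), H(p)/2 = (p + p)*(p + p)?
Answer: -9248 + 2312*√98306 ≈ 7.1565e+5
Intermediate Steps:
H(p) = 8*p² (H(p) = 2*((p + p)*(p + p)) = 2*((2*p)*(2*p)) = 2*(4*p²) = 8*p²)
d(J, t) = 3*J³ (d(J, t) = 3*((J*J)*J) = 3*(J²*J) = 3*J³)
a(k) = √(k + 3*k³)
(a(H(4)) - 32)*289 = (√(8*4² + 3*(8*4²)³) - 32)*289 = (√(8*16 + 3*(8*16)³) - 32)*289 = (√(128 + 3*128³) - 32)*289 = (√(128 + 3*2097152) - 32)*289 = (√(128 + 6291456) - 32)*289 = (√6291584 - 32)*289 = (8*√98306 - 32)*289 = (-32 + 8*√98306)*289 = -9248 + 2312*√98306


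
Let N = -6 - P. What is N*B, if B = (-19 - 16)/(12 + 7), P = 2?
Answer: 280/19 ≈ 14.737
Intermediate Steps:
N = -8 (N = -6 - 1*2 = -6 - 2 = -8)
B = -35/19 ≈ -1.8421
N*B = -8*(-35/19) = 280/19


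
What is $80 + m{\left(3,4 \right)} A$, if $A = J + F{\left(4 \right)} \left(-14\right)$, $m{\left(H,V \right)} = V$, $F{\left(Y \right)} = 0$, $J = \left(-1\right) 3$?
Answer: $68$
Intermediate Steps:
$J = -3$
$A = -3$ ($A = -3 + 0 \left(-14\right) = -3 + 0 = -3$)
$80 + m{\left(3,4 \right)} A = 80 + 4 \left(-3\right) = 80 - 12 = 68$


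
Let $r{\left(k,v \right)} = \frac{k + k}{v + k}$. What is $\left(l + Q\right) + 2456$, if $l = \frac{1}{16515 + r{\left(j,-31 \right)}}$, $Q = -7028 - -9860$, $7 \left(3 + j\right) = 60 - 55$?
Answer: $\frac{20348367009}{3848027} \approx 5288.0$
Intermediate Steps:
$j = - \frac{16}{7}$ ($j = -3 + \frac{60 - 55}{7} = -3 + \frac{1}{7} \cdot 5 = -3 + \frac{5}{7} = - \frac{16}{7} \approx -2.2857$)
$Q = 2832$ ($Q = -7028 + 9860 = 2832$)
$r{\left(k,v \right)} = \frac{2 k}{k + v}$
$l = \frac{233}{3848027}$ ($l = \frac{1}{16515 + 2 \left(- \frac{16}{7}\right) \frac{1}{- \frac{16}{7} - 31}} = \frac{1}{16515 + 2 \left(- \frac{16}{7}\right) \frac{1}{- \frac{233}{7}}} = \frac{1}{16515 + 2 \left(- \frac{16}{7}\right) \left(- \frac{7}{233}\right)} = \frac{1}{16515 + \frac{32}{233}} = \frac{1}{\frac{3848027}{233}} = \frac{233}{3848027} \approx 6.0551 \cdot 10^{-5}$)
$\left(l + Q\right) + 2456 = \left(\frac{233}{3848027} + 2832\right) + 2456 = \frac{10897612697}{3848027} + 2456 = \frac{20348367009}{3848027}$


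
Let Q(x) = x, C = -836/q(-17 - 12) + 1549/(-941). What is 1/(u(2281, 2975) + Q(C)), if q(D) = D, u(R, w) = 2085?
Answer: 27289/57639320 ≈ 0.00047344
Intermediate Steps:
C = 741755/27289 (C = -836/(-17 - 12) + 1549/(-941) = -836/(-29) + 1549*(-1/941) = -836*(-1/29) - 1549/941 = 836/29 - 1549/941 = 741755/27289 ≈ 27.181)
1/(u(2281, 2975) + Q(C)) = 1/(2085 + 741755/27289) = 1/(57639320/27289) = 27289/57639320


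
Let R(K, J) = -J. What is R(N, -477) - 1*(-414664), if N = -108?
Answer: 415141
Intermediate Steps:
R(N, -477) - 1*(-414664) = -1*(-477) - 1*(-414664) = 477 + 414664 = 415141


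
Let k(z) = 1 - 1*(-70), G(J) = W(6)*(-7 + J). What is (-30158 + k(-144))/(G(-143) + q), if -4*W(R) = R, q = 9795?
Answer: -10029/3340 ≈ -3.0027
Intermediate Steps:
W(R) = -R/4
G(J) = 21/2 - 3*J/2 (G(J) = (-1/4*6)*(-7 + J) = -3*(-7 + J)/2 = 21/2 - 3*J/2)
k(z) = 71 (k(z) = 1 + 70 = 71)
(-30158 + k(-144))/(G(-143) + q) = (-30158 + 71)/((21/2 - 3/2*(-143)) + 9795) = -30087/((21/2 + 429/2) + 9795) = -30087/(225 + 9795) = -30087/10020 = -30087*1/10020 = -10029/3340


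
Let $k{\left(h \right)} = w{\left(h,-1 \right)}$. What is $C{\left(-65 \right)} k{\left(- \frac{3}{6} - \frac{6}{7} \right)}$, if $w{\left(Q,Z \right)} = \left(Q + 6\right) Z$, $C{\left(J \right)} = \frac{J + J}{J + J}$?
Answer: $- \frac{65}{14} \approx -4.6429$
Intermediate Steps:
$C{\left(J \right)} = 1$ ($C{\left(J \right)} = \frac{2 J}{2 J} = 2 J \frac{1}{2 J} = 1$)
$w{\left(Q,Z \right)} = Z \left(6 + Q\right)$ ($w{\left(Q,Z \right)} = \left(6 + Q\right) Z = Z \left(6 + Q\right)$)
$k{\left(h \right)} = -6 - h$ ($k{\left(h \right)} = - (6 + h) = -6 - h$)
$C{\left(-65 \right)} k{\left(- \frac{3}{6} - \frac{6}{7} \right)} = 1 \left(-6 - \left(- \frac{3}{6} - \frac{6}{7}\right)\right) = 1 \left(-6 - \left(\left(-3\right) \frac{1}{6} - \frac{6}{7}\right)\right) = 1 \left(-6 - \left(- \frac{1}{2} - \frac{6}{7}\right)\right) = 1 \left(-6 - - \frac{19}{14}\right) = 1 \left(-6 + \frac{19}{14}\right) = 1 \left(- \frac{65}{14}\right) = - \frac{65}{14}$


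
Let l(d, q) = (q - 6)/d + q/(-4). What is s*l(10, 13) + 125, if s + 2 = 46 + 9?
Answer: -203/20 ≈ -10.150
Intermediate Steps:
l(d, q) = -q/4 + (-6 + q)/d (l(d, q) = (-6 + q)/d + q*(-¼) = (-6 + q)/d - q/4 = -q/4 + (-6 + q)/d)
s = 53 (s = -2 + (46 + 9) = -2 + 55 = 53)
s*l(10, 13) + 125 = 53*((-6 + 13 - ¼*10*13)/10) + 125 = 53*((-6 + 13 - 65/2)/10) + 125 = 53*((⅒)*(-51/2)) + 125 = 53*(-51/20) + 125 = -2703/20 + 125 = -203/20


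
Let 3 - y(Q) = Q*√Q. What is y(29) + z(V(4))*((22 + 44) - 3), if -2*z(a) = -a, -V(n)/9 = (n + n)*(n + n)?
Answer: -18141 - 29*√29 ≈ -18297.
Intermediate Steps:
V(n) = -36*n² (V(n) = -9*(n + n)*(n + n) = -9*2*n*2*n = -36*n²)
y(Q) = 3 - Q^(3/2) (y(Q) = 3 - Q*√Q = 3 - Q^(3/2))
z(a) = a/2 (z(a) = -(-1)*a/2 = a/2)
y(29) + z(V(4))*((22 + 44) - 3) = (3 - 29^(3/2)) + ((-36*4²)/2)*((22 + 44) - 3) = (3 - 29*√29) + ((-36*16)/2)*(66 - 3) = (3 - 29*√29) + ((½)*(-576))*63 = (3 - 29*√29) - 288*63 = (3 - 29*√29) - 18144 = -18141 - 29*√29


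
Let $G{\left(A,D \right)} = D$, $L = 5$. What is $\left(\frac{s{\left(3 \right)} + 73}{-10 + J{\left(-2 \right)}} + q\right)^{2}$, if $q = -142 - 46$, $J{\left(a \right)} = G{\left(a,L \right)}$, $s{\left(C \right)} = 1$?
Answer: $\frac{1028196}{25} \approx 41128.0$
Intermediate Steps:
$J{\left(a \right)} = 5$
$q = -188$ ($q = -142 - 46 = -188$)
$\left(\frac{s{\left(3 \right)} + 73}{-10 + J{\left(-2 \right)}} + q\right)^{2} = \left(\frac{1 + 73}{-10 + 5} - 188\right)^{2} = \left(\frac{74}{-5} - 188\right)^{2} = \left(74 \left(- \frac{1}{5}\right) - 188\right)^{2} = \left(- \frac{74}{5} - 188\right)^{2} = \left(- \frac{1014}{5}\right)^{2} = \frac{1028196}{25}$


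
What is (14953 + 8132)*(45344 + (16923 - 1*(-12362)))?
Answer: 1722810465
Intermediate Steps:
(14953 + 8132)*(45344 + (16923 - 1*(-12362))) = 23085*(45344 + (16923 + 12362)) = 23085*(45344 + 29285) = 23085*74629 = 1722810465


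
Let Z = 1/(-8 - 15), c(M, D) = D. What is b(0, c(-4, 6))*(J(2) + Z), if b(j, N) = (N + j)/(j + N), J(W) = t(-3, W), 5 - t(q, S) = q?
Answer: 183/23 ≈ 7.9565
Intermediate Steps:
t(q, S) = 5 - q
J(W) = 8 (J(W) = 5 - 1*(-3) = 5 + 3 = 8)
b(j, N) = 1 (b(j, N) = (N + j)/(N + j) = 1)
Z = -1/23 (Z = 1/(-23) = -1/23 ≈ -0.043478)
b(0, c(-4, 6))*(J(2) + Z) = 1*(8 - 1/23) = 1*(183/23) = 183/23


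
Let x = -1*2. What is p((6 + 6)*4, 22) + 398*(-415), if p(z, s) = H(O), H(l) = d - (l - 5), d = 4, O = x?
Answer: -165159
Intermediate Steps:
x = -2
O = -2
H(l) = 9 - l (H(l) = 4 - (l - 5) = 4 - (-5 + l) = 4 + (5 - l) = 9 - l)
p(z, s) = 11 (p(z, s) = 9 - 1*(-2) = 9 + 2 = 11)
p((6 + 6)*4, 22) + 398*(-415) = 11 + 398*(-415) = 11 - 165170 = -165159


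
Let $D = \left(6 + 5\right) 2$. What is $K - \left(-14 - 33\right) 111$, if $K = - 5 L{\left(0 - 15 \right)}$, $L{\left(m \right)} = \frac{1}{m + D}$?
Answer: $\frac{36514}{7} \approx 5216.3$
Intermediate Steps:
$D = 22$ ($D = 11 \cdot 2 = 22$)
$L{\left(m \right)} = \frac{1}{22 + m}$ ($L{\left(m \right)} = \frac{1}{m + 22} = \frac{1}{22 + m}$)
$K = - \frac{5}{7}$ ($K = - \frac{5}{22 + \left(0 - 15\right)} = - \frac{5}{22 - 15} = - \frac{5}{7} \approx -0.71429$)
$K - \left(-14 - 33\right) 111 = - \frac{5}{7} - \left(-14 - 33\right) 111 = - \frac{5}{7} - \left(-47\right) 111 = - \frac{5}{7} - -5217 = - \frac{5}{7} + 5217 = \frac{36514}{7}$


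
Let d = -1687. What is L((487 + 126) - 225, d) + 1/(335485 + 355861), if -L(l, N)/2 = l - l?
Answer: 1/691346 ≈ 1.4465e-6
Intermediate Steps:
L(l, N) = 0 (L(l, N) = -2*(l - l) = -2*0 = 0)
L((487 + 126) - 225, d) + 1/(335485 + 355861) = 0 + 1/(335485 + 355861) = 0 + 1/691346 = 1/691346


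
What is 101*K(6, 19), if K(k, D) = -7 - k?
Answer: -1313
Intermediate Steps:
101*K(6, 19) = 101*(-7 - 1*6) = 101*(-7 - 6) = 101*(-13) = -1313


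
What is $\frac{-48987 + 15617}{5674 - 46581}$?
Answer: $\frac{33370}{40907} \approx 0.81575$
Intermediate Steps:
$\frac{-48987 + 15617}{5674 - 46581} = - \frac{33370}{-40907} = \left(-33370\right) \left(- \frac{1}{40907}\right) = \frac{33370}{40907}$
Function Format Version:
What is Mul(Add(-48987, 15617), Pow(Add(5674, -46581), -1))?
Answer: Rational(33370, 40907) ≈ 0.81575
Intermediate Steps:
Mul(Add(-48987, 15617), Pow(Add(5674, -46581), -1)) = Mul(-33370, Pow(-40907, -1)) = Mul(-33370, Rational(-1, 40907)) = Rational(33370, 40907)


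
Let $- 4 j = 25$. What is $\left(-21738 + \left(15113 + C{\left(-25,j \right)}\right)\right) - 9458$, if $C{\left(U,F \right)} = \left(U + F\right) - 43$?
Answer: $- \frac{64629}{4} \approx -16157.0$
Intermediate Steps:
$j = - \frac{25}{4}$ ($j = \left(- \frac{1}{4}\right) 25 = - \frac{25}{4} \approx -6.25$)
$C{\left(U,F \right)} = -43 + F + U$ ($C{\left(U,F \right)} = \left(F + U\right) - 43 = -43 + F + U$)
$\left(-21738 + \left(15113 + C{\left(-25,j \right)}\right)\right) - 9458 = \left(-21738 + \left(15113 - \frac{297}{4}\right)\right) - 9458 = \left(-21738 + \frac{60155}{4}\right) - 9458 = - \frac{26797}{4} - 9458 = - \frac{64629}{4}$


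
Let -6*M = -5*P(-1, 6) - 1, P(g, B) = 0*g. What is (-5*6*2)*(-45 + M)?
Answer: 2690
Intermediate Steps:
P(g, B) = 0
M = ⅙ (M = -(-5*0 - 1)/6 = -(0 - 1)/6 = -⅙*(-1) = ⅙ ≈ 0.16667)
(-5*6*2)*(-45 + M) = (-5*6*2)*(-45 + ⅙) = -30*2*(-269/6) = -60*(-269/6) = 2690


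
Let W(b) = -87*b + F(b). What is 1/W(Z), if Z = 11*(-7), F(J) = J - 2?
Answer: 1/6620 ≈ 0.00015106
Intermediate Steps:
F(J) = -2 + J
Z = -77
W(b) = -2 - 86*b (W(b) = -87*b + (-2 + b) = -2 - 86*b)
1/W(Z) = 1/(-2 - 86*(-77)) = 1/(-2 + 6622) = 1/6620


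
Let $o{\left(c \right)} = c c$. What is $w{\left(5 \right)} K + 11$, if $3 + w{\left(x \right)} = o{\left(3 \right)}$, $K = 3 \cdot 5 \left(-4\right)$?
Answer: $-349$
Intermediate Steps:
$K = -60$ ($K = 3 \left(-20\right) = -60$)
$o{\left(c \right)} = c^{2}$
$w{\left(x \right)} = 6$ ($w{\left(x \right)} = -3 + 3^{2} = -3 + 9 = 6$)
$w{\left(5 \right)} K + 11 = 6 \left(-60\right) + 11 = -360 + 11 = -349$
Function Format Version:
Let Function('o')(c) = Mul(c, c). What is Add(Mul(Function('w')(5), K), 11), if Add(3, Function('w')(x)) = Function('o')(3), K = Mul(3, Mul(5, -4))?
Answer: -349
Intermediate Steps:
K = -60 (K = Mul(3, -20) = -60)
Function('o')(c) = Pow(c, 2)
Function('w')(x) = 6 (Function('w')(x) = Add(-3, Pow(3, 2)) = Add(-3, 9) = 6)
Add(Mul(Function('w')(5), K), 11) = Add(Mul(6, -60), 11) = Add(-360, 11) = -349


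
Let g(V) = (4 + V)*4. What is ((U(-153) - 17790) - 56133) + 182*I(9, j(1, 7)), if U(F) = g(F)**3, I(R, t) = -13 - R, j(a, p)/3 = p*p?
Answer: -211786663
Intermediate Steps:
g(V) = 16 + 4*V
j(a, p) = 3*p**2 (j(a, p) = 3*(p*p) = 3*p**2)
U(F) = (16 + 4*F)**3
((U(-153) - 17790) - 56133) + 182*I(9, j(1, 7)) = ((64*(4 - 153)**3 - 17790) - 56133) + 182*(-13 - 1*9) = ((64*(-149)**3 - 17790) - 56133) + 182*(-13 - 9) = ((64*(-3307949) - 17790) - 56133) + 182*(-22) = ((-211708736 - 17790) - 56133) - 4004 = (-211726526 - 56133) - 4004 = -211782659 - 4004 = -211786663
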